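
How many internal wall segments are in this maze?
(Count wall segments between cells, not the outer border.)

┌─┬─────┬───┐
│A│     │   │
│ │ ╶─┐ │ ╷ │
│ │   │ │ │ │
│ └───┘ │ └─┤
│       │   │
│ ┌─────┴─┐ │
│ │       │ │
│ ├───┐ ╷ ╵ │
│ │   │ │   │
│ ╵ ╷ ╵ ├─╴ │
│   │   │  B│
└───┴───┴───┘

Counting internal wall segments:
Total internal walls: 25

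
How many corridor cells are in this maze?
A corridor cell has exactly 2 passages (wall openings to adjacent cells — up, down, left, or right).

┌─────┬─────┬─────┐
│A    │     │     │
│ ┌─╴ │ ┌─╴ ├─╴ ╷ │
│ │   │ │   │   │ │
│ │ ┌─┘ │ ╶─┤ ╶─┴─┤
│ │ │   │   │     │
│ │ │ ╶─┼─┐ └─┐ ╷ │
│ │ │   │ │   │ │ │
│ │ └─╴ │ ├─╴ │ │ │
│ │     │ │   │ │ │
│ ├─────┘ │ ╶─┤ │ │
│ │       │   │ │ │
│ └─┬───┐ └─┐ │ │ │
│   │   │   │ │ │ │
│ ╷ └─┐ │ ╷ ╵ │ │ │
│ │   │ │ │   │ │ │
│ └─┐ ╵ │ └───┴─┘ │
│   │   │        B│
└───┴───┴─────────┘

Counting cells with exactly 2 passages:
Total corridor cells: 69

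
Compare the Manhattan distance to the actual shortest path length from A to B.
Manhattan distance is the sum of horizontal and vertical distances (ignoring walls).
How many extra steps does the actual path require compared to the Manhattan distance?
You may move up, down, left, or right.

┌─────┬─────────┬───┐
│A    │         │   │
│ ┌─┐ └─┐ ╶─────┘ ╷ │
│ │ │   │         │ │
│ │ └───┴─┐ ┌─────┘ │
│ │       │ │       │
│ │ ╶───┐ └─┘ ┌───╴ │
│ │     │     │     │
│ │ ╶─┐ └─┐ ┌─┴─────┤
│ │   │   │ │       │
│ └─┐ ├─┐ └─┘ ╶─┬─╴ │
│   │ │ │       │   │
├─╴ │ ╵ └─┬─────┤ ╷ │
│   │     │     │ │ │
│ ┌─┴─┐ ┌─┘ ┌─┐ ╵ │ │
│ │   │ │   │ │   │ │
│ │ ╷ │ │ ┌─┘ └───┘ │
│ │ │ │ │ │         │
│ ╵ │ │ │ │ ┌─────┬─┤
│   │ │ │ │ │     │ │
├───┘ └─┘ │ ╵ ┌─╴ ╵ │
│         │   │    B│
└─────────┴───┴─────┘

Manhattan distance: |10 - 0| + |9 - 0| = 19
Actual path length: 47
Extra steps: 47 - 19 = 28

Solution:

┌─────┬─────────┬───┐
│A    │         │   │
│ ┌─┐ └─┐ ╶─────┘ ╷ │
│↓│ │   │         │ │
│ │ └───┴─┐ ┌─────┘ │
│↓│       │ │       │
│ │ ╶───┐ └─┘ ┌───╴ │
│↓│     │     │     │
│ │ ╶─┐ └─┐ ┌─┴─────┤
│↓│   │   │ │       │
│ └─┐ ├─┐ └─┘ ╶─┬─╴ │
│↳ ↓│ │ │       │↱ ↓│
├─╴ │ ╵ └─┬─────┤ ╷ │
│↓ ↲│     │↱ → ↓│↑│↓│
│ ┌─┴─┐ ┌─┘ ┌─┐ ╵ │ │
│↓│↱ ↓│ │↱ ↑│ │↳ ↑│↓│
│ │ ╷ │ │ ┌─┘ └───┘ │
│↓│↑│↓│ │↑│↓ ← ← ← ↲│
│ ╵ │ │ │ │ ┌─────┬─┤
│↳ ↑│↓│ │↑│↓│↱ → ↓│ │
├───┘ └─┘ │ ╵ ┌─╴ ╵ │
│    ↳ → ↑│↳ ↑│  ↳ B│
└─────────┴───┴─────┘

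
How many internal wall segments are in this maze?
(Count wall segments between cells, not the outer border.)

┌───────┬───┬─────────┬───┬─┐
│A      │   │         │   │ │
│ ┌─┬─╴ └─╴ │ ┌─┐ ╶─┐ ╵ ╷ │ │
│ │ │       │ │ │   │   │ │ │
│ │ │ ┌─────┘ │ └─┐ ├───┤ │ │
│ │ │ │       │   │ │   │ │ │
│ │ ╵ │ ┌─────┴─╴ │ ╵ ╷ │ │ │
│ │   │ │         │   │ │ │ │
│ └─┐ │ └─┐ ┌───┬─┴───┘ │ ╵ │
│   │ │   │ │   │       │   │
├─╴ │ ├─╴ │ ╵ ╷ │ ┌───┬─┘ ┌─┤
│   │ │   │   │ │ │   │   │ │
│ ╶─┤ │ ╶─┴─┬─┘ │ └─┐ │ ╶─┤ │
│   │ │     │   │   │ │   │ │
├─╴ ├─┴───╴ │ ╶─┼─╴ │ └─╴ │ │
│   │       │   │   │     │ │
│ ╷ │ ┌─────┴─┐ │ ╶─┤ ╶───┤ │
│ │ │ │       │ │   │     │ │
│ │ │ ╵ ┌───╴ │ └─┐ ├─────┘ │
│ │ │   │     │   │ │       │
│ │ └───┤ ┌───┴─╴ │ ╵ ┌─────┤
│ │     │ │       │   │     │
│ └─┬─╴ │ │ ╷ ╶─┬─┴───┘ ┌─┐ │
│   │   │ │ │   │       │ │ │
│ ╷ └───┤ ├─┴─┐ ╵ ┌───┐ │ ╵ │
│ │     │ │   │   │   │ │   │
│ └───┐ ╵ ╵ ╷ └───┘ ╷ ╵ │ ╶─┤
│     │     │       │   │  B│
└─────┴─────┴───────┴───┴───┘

Counting internal wall segments:
Total internal walls: 169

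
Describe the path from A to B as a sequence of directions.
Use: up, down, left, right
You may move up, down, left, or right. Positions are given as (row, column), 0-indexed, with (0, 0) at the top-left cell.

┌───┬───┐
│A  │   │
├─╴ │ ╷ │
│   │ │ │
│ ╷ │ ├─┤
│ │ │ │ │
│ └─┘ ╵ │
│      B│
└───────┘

Finding the path and converting it to directions:
Path through cells: (0,0) → (0,1) → (1,1) → (1,0) → (2,0) → (3,0) → (3,1) → (3,2) → (3,3)
Directions: right, down, left, down, down, right, right, right

Solution:

┌───┬───┐
│A ↓│   │
├─╴ │ ╷ │
│↓ ↲│ │ │
│ ╷ │ ├─┤
│↓│ │ │ │
│ └─┘ ╵ │
│↳ → → B│
└───────┘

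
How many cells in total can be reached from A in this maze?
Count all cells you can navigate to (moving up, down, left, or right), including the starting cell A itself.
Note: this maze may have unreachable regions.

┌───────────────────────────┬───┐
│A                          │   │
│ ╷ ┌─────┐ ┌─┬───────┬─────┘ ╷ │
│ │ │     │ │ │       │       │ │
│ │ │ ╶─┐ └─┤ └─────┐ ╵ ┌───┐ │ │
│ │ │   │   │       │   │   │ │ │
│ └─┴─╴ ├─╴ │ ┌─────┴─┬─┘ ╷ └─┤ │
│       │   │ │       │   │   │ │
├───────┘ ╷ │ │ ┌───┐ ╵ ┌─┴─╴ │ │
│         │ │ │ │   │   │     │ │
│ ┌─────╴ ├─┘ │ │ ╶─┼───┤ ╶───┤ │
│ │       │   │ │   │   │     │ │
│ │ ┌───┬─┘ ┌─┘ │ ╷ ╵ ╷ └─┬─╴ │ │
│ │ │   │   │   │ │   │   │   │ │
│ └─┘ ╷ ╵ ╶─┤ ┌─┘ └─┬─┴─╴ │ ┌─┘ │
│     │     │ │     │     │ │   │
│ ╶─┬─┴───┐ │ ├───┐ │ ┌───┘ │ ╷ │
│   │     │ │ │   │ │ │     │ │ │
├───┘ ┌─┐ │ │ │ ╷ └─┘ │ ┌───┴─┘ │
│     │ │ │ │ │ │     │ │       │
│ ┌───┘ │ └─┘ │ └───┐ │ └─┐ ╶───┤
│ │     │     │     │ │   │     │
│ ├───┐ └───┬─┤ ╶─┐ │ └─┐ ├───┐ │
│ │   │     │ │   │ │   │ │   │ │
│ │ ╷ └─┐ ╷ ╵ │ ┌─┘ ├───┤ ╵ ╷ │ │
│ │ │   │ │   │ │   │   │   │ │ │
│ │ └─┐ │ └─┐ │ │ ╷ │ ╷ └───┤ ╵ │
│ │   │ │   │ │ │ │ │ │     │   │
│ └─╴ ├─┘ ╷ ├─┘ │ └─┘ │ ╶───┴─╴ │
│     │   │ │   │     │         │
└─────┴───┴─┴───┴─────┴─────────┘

Using BFS/flood-fill to find all reachable cells from A:
Maze size: 15 × 16 = 240 total cells
172 cell(s) are walled off and cannot be reached from A.
Reachable cells: 68

Reachable region (· marks reachable cells):

┌───────────────────────────┬───┐
│A · · · · · · · · · · · · ·│   │
│ ╷ ┌─────┐ ┌─┬───────┬─────┘ ╷ │
│·│·│· · ·│·│·│       │       │ │
│ │ │ ╶─┐ └─┤ └─────┐ ╵ ┌───┐ │ │
│·│·│· ·│· ·│· · · ·│   │   │ │ │
│ └─┴─╴ ├─╴ │ ┌─────┴─┬─┘ ╷ └─┤ │
│· · · ·│· ·│·│       │   │   │ │
├───────┘ ╷ │ │ ┌───┐ ╵ ┌─┴─╴ │ │
│· · · · ·│·│·│ │   │   │     │ │
│ ┌─────╴ ├─┘ │ │ ╶─┼───┤ ╶───┤ │
│·│· · · ·│· ·│ │   │   │     │ │
│ │ ┌───┬─┘ ┌─┘ │ ╷ ╵ ╷ └─┬─╴ │ │
│·│·│· ·│· ·│   │ │   │   │   │ │
│ └─┘ ╷ ╵ ╶─┤ ┌─┘ └─┬─┴─╴ │ ┌─┘ │
│· · ·│· · ·│ │     │     │ │   │
│ ╶─┬─┴───┐ │ ├───┐ │ ┌───┘ │ ╷ │
│· ·│     │·│ │   │ │ │     │ │ │
├───┘ ┌─┐ │ │ │ ╷ └─┘ │ ┌───┴─┘ │
│     │ │ │·│ │ │     │ │       │
│ ┌───┘ │ └─┘ │ └───┐ │ └─┐ ╶───┤
│ │     │     │     │ │   │     │
│ ├───┐ └───┬─┤ ╶─┐ │ └─┐ ├───┐ │
│ │   │     │ │   │ │   │ │   │ │
│ │ ╷ └─┐ ╷ ╵ │ ┌─┘ ├───┤ ╵ ╷ │ │
│ │ │   │ │   │ │   │   │   │ │ │
│ │ └─┐ │ └─┐ │ │ ╷ │ ╷ └───┤ ╵ │
│ │   │ │   │ │ │ │ │ │     │   │
│ └─╴ ├─┘ ╷ ├─┘ │ └─┘ │ ╶───┴─╴ │
│     │   │ │   │     │         │
└─────┴───┴─┴───┴─────┴─────────┘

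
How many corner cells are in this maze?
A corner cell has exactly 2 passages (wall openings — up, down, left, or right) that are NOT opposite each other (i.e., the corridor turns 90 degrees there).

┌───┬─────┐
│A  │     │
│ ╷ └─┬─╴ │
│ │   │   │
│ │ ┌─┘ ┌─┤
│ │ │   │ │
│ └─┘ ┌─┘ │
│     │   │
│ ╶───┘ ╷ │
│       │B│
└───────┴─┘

Counting corner cells (2 non-opposite passages):
Total corners: 11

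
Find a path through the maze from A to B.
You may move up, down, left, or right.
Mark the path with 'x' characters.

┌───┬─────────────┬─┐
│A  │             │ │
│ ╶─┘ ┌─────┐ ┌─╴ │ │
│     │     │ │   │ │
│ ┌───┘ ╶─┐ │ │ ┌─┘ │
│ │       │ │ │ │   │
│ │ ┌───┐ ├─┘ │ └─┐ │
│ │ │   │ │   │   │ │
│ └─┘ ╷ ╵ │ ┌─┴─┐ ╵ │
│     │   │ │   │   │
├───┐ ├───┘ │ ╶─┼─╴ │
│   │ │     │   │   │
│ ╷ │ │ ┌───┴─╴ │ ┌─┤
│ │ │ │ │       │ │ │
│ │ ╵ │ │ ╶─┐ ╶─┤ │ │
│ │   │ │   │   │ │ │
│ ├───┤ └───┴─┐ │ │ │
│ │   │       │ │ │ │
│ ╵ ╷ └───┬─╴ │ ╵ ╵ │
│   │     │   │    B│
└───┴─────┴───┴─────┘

Finding the shortest path through the maze:
Path length: 24 steps
Directions: down → right → right → up → right → right → right → right → right → right → down → left → down → down → right → down → right → down → left → down → down → down → down → right

Solution:

┌───┬─────────────┬─┐
│A  │x x x x x x x│ │
│ ╶─┘ ┌─────┐ ┌─╴ │ │
│x x x│     │ │x x│ │
│ ┌───┘ ╶─┐ │ │ ┌─┘ │
│ │       │ │ │x│   │
│ │ ┌───┐ ├─┘ │ └─┐ │
│ │ │   │ │   │x x│ │
│ └─┘ ╷ ╵ │ ┌─┴─┐ ╵ │
│     │   │ │   │x x│
├───┐ ├───┘ │ ╶─┼─╴ │
│   │ │     │   │x x│
│ ╷ │ │ ┌───┴─╴ │ ┌─┤
│ │ │ │ │       │x│ │
│ │ ╵ │ │ ╶─┐ ╶─┤ │ │
│ │   │ │   │   │x│ │
│ ├───┤ └───┴─┐ │ │ │
│ │   │       │ │x│ │
│ ╵ ╷ └───┬─╴ │ ╵ ╵ │
│   │     │   │  x B│
└───┴─────┴───┴─────┘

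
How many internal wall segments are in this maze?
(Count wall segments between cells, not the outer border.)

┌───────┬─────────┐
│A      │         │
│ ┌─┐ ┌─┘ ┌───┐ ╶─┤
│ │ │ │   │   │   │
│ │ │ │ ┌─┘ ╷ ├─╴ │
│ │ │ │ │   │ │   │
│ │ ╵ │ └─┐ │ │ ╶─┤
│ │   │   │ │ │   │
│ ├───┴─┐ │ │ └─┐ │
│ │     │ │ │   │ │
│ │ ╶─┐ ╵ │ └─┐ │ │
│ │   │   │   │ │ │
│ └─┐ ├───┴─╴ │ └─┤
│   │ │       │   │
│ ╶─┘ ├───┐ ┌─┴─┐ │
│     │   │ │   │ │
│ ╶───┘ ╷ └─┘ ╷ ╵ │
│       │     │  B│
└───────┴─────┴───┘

Counting internal wall segments:
Total internal walls: 64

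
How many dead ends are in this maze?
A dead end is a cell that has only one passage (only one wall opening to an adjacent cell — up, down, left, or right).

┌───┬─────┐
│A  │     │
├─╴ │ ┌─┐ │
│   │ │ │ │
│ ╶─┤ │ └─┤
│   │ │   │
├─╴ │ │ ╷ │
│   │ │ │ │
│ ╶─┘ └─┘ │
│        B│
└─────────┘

Checking each cell for number of passages:

Dead ends found at positions:
  (0, 0)
  (1, 3)
  (1, 4)
  (3, 3)
Total dead ends: 4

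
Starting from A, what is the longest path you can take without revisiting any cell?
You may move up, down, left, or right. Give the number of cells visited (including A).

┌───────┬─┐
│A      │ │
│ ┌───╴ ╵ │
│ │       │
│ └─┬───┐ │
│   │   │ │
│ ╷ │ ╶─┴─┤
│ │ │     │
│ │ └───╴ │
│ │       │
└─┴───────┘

Finding longest simple path using DFS:
Start: (0, 0)
Longest path visits 14 cells
Path: A → down → down → right → down → down → right → right → right → up → left → left → up → right

Solution:

┌───────┬─┐
│A      │ │
│ ┌───╴ ╵ │
│↓│       │
│ └─┬───┐ │
│↳ ↓│↱ B│ │
│ ╷ │ ╶─┴─┤
│ │↓│↑ ← ↰│
│ │ └───╴ │
│ │↳ → → ↑│
└─┴───────┘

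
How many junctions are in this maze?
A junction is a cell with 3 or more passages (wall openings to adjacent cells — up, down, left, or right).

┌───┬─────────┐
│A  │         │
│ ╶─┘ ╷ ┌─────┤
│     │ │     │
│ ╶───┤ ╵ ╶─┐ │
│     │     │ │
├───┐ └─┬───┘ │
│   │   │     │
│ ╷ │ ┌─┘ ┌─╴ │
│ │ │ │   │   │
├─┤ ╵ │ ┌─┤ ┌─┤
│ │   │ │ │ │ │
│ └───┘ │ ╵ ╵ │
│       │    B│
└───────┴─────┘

Checking each cell for number of passages:

Junctions found (3+ passages):
  (0, 3): 3 passages
  (1, 0): 3 passages
  (2, 4): 3 passages
  (3, 2): 3 passages
  (3, 6): 3 passages
  (6, 5): 3 passages
Total junctions: 6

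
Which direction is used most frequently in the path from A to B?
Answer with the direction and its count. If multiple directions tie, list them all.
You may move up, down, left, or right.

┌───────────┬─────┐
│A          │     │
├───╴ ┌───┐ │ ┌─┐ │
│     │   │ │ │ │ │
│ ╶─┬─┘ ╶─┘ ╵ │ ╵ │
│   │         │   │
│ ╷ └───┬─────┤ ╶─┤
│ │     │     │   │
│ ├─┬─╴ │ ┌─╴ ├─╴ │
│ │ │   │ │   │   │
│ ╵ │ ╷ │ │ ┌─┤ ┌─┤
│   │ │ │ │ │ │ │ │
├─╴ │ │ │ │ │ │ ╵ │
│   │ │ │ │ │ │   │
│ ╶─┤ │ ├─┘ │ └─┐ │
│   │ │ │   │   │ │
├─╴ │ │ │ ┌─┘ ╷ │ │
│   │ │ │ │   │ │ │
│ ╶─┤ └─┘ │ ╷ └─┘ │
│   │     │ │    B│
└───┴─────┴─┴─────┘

Directions: right, right, right, right, right, down, down, right, up, up, right, right, down, down, left, down, right, down, left, down, down, right, down, down, down
Counts: {'right': 10, 'down': 11, 'up': 2, 'left': 2}
Most common: down (11 times)

Solution:

┌───────────┬─────┐
│A → → → → ↓│↱ → ↓│
├───╴ ┌───┐ │ ┌─┐ │
│     │   │↓│↑│ │↓│
│ ╶─┬─┘ ╶─┘ ╵ │ ╵ │
│   │      ↳ ↑│↓ ↲│
│ ╷ └───┬─────┤ ╶─┤
│ │     │     │↳ ↓│
│ ├─┬─╴ │ ┌─╴ ├─╴ │
│ │ │   │ │   │↓ ↲│
│ ╵ │ ╷ │ │ ┌─┤ ┌─┤
│   │ │ │ │ │ │↓│ │
├─╴ │ │ │ │ │ │ ╵ │
│   │ │ │ │ │ │↳ ↓│
│ ╶─┤ │ ├─┘ │ └─┐ │
│   │ │ │   │   │↓│
├─╴ │ │ │ ┌─┘ ╷ │ │
│   │ │ │ │   │ │↓│
│ ╶─┤ └─┘ │ ╷ └─┘ │
│   │     │ │    B│
└───┴─────┴─┴─────┘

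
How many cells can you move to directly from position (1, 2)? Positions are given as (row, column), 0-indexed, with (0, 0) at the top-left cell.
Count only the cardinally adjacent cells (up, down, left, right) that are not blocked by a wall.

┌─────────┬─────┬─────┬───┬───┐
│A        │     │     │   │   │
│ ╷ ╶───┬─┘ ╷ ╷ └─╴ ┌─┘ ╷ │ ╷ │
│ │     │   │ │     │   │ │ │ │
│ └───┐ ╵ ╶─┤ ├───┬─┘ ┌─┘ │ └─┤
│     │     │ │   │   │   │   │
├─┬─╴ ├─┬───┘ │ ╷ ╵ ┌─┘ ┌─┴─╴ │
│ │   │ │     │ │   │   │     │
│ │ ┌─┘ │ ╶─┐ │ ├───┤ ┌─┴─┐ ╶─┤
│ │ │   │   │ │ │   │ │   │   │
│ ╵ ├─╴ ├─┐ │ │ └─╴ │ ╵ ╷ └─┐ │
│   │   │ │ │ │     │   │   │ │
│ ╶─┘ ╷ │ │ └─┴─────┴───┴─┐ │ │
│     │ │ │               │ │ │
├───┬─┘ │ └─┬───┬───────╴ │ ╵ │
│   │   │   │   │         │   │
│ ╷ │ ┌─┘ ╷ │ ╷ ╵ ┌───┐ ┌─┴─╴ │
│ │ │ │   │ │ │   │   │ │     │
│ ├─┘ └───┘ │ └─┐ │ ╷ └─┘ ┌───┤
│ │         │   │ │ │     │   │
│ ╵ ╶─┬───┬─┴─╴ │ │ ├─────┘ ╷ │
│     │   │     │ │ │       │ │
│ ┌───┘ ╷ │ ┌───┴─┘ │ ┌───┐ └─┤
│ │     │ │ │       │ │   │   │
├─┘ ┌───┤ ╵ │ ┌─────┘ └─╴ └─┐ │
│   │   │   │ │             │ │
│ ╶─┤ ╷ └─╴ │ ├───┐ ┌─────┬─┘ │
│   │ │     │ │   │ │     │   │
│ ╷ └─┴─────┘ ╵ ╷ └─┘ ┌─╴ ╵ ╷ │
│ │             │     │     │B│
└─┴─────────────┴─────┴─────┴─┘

Checking passable neighbors of (1, 2):
Neighbors: (1, 1), (1, 3)
Count: 2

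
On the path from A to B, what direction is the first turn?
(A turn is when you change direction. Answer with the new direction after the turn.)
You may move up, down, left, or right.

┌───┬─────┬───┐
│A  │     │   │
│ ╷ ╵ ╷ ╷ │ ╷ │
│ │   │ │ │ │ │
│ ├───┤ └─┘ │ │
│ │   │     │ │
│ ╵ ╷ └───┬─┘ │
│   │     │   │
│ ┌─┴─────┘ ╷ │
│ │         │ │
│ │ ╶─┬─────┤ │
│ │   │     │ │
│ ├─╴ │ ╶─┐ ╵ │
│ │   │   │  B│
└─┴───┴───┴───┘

Directions: right, down, right, up, right, down, down, right, right, up, up, right, down, down, down, down, down, down
First turn direction: down

Solution:

┌───┬─────┬───┐
│A ↓│↱ ↓  │↱ ↓│
│ ╷ ╵ ╷ ╷ │ ╷ │
│ │↳ ↑│↓│ │↑│↓│
│ ├───┤ └─┘ │ │
│ │   │↳ → ↑│↓│
│ ╵ ╷ └───┬─┘ │
│   │     │  ↓│
│ ┌─┴─────┘ ╷ │
│ │         │↓│
│ │ ╶─┬─────┤ │
│ │   │     │↓│
│ ├─╴ │ ╶─┐ ╵ │
│ │   │   │  B│
└─┴───┴───┴───┘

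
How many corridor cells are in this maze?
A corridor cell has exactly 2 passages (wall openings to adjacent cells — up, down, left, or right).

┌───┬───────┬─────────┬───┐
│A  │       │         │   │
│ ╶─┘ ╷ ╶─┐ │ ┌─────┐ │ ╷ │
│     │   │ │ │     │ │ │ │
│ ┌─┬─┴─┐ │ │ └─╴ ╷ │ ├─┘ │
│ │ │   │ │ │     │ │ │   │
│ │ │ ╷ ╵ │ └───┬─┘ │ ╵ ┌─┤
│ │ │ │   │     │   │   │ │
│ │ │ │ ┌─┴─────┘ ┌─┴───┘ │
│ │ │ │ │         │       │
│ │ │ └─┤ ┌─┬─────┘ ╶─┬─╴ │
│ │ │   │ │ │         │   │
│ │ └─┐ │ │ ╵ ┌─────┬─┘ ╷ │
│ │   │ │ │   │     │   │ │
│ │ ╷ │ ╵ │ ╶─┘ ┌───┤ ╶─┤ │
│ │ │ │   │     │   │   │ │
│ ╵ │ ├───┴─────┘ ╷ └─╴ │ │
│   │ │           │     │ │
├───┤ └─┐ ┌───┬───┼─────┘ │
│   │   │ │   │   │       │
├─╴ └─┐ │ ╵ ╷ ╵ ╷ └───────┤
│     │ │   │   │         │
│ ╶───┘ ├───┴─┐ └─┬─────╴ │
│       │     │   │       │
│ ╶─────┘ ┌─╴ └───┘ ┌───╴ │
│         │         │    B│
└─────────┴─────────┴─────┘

Counting cells with exactly 2 passages:
Total corridor cells: 137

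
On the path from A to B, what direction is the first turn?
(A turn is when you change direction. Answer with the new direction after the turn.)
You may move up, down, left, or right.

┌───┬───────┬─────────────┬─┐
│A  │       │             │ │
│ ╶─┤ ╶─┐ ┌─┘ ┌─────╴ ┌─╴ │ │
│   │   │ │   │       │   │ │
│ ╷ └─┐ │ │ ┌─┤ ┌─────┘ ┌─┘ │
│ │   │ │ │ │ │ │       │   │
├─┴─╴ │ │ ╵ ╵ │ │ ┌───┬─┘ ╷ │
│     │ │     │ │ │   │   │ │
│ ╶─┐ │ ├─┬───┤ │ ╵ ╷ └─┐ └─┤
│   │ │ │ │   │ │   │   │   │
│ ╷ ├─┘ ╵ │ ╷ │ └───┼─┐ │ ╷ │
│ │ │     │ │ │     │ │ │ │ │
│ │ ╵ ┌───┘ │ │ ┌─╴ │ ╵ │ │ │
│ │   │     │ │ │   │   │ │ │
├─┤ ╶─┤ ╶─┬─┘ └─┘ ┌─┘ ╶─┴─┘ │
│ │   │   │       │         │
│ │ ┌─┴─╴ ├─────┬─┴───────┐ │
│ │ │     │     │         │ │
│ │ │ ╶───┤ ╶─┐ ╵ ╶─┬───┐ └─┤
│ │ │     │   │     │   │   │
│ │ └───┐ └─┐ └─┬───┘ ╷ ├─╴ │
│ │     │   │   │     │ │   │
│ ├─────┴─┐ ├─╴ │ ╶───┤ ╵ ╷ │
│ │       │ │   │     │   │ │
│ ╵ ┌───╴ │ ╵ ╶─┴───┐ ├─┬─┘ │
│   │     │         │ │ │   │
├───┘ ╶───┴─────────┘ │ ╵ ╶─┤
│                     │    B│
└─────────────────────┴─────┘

Directions: down, right, down, right, down, left, left, down, right, down, down, right, up, right, up, up, up, up, left, up, right, right, down, down, down, right, up, up, right, up, right, right, right, right, down, left, left, left, down, down, down, down, right, right, down, left, down, left, left, up, up, up, left, down, down, left, left, down, right, down, left, left, down, right, right, down, right, down, down, right, up, right, up, left, up, left, up, right, right, down, right, up, right, right, right, right, down, right, down, down, down, left, down, right
First turn direction: right

Solution:

┌───┬───────┬─────────────┬─┐
│A  │↱ → ↓  │↱ → → → ↓    │ │
│ ╶─┤ ╶─┐ ┌─┘ ┌─────╴ ┌─╴ │ │
│↳ ↓│↑ ↰│↓│↱ ↑│↓ ← ← ↲│   │ │
│ ╷ └─┐ │ │ ┌─┤ ┌─────┘ ┌─┘ │
│ │↳ ↓│↑│↓│↑│ │↓│       │   │
├─┴─╴ │ │ ╵ ╵ │ │ ┌───┬─┘ ╷ │
│↓ ← ↲│↑│↳ ↑  │↓│ │   │   │ │
│ ╶─┐ │ ├─┬───┤ │ ╵ ╷ └─┐ └─┤
│↳ ↓│ │↑│ │↓ ↰│↓│   │   │   │
│ ╷ ├─┘ ╵ │ ╷ │ └───┼─┐ │ ╷ │
│ │↓│↱ ↑  │↓│↑│↳ → ↓│ │ │ │ │
│ │ ╵ ┌───┘ │ │ ┌─╴ │ ╵ │ │ │
│ │↳ ↑│↓ ← ↲│↑│ │↓ ↲│   │ │ │
├─┤ ╶─┤ ╶─┬─┘ └─┘ ┌─┘ ╶─┴─┘ │
│ │   │↳ ↓│  ↑ ← ↲│         │
│ │ ┌─┴─╴ ├─────┬─┴───────┐ │
│ │ │↓ ← ↲│↱ → ↓│↱ → → → ↓│ │
│ │ │ ╶───┤ ╶─┐ ╵ ╶─┬───┐ └─┤
│ │ │↳ → ↓│↑ ↰│↳ ↑  │   │↳ ↓│
│ │ └───┐ └─┐ └─┬───┘ ╷ ├─╴ │
│ │     │↳ ↓│↑ ↰│     │ │  ↓│
│ ├─────┴─┐ ├─╴ │ ╶───┤ ╵ ╷ │
│ │       │↓│↱ ↑│     │   │↓│
│ ╵ ┌───╴ │ ╵ ╶─┴───┐ ├─┬─┘ │
│   │     │↳ ↑      │ │ │↓ ↲│
├───┘ ╶───┴─────────┘ │ ╵ ╶─┤
│                     │  ↳ B│
└─────────────────────┴─────┘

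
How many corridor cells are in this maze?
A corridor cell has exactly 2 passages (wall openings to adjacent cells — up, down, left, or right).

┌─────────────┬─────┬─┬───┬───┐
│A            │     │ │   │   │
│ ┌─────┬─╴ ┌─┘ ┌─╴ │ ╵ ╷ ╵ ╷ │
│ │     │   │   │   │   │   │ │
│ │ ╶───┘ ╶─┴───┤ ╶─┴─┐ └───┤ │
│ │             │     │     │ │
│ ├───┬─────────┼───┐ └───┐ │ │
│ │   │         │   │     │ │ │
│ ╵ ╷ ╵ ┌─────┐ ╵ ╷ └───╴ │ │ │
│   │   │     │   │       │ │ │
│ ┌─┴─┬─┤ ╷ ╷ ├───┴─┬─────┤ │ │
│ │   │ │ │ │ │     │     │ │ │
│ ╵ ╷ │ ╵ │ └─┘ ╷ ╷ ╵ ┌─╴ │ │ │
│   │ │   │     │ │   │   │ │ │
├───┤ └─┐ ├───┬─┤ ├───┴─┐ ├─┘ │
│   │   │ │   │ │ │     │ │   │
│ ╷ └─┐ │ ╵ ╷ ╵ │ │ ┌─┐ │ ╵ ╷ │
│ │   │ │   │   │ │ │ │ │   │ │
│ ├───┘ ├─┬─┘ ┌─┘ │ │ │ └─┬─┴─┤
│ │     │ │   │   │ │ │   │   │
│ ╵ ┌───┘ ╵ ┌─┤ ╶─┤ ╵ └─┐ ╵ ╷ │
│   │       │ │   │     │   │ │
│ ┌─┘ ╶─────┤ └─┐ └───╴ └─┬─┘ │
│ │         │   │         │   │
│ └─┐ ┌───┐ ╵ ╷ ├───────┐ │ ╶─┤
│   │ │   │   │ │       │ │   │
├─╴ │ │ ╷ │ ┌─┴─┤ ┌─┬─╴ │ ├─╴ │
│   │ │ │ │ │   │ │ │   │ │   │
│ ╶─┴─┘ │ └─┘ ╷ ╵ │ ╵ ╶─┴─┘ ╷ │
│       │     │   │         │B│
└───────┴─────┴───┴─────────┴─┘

Counting cells with exactly 2 passages:
Total corridor cells: 184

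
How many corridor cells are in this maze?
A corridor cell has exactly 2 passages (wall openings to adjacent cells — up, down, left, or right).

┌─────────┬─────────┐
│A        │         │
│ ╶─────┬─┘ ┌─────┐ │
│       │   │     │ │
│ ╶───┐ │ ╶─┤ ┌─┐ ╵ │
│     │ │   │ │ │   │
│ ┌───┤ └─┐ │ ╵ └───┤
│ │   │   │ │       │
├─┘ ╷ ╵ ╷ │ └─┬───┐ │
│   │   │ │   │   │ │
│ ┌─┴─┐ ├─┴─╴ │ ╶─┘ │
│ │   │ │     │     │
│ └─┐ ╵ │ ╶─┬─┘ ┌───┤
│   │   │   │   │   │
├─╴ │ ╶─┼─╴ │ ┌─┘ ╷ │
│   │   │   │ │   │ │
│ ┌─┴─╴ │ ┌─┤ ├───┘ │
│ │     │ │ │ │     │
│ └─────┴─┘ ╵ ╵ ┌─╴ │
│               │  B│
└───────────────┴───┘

Counting cells with exactly 2 passages:
Total corridor cells: 78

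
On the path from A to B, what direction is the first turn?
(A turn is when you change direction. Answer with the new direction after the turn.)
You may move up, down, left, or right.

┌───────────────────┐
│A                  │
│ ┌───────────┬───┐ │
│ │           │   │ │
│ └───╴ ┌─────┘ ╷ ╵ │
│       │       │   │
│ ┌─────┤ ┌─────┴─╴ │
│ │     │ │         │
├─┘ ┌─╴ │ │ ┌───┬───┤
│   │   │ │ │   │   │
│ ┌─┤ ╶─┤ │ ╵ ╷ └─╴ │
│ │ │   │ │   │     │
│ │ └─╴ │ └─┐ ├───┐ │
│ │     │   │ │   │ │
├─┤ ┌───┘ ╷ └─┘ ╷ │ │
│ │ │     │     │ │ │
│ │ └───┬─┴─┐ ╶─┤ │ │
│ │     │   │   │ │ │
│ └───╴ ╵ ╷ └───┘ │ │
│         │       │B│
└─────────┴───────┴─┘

Directions: right, right, right, right, right, right, right, right, right, down, down, down, left, left, left, left, down, down, right, up, right, down, right, right, down, down, down, down
First turn direction: down

Solution:

┌───────────────────┐
│A → → → → → → → → ↓│
│ ┌───────────┬───┐ │
│ │           │   │↓│
│ └───╴ ┌─────┘ ╷ ╵ │
│       │       │  ↓│
│ ┌─────┤ ┌─────┴─╴ │
│ │     │ │↓ ← ← ← ↲│
├─┘ ┌─╴ │ │ ┌───┬───┤
│   │   │ │↓│↱ ↓│   │
│ ┌─┤ ╶─┤ │ ╵ ╷ └─╴ │
│ │ │   │ │↳ ↑│↳ → ↓│
│ │ └─╴ │ └─┐ ├───┐ │
│ │     │   │ │   │↓│
├─┤ ┌───┘ ╷ └─┘ ╷ │ │
│ │ │     │     │ │↓│
│ │ └───┬─┴─┐ ╶─┤ │ │
│ │     │   │   │ │↓│
│ └───╴ ╵ ╷ └───┘ │ │
│         │       │B│
└─────────┴───────┴─┘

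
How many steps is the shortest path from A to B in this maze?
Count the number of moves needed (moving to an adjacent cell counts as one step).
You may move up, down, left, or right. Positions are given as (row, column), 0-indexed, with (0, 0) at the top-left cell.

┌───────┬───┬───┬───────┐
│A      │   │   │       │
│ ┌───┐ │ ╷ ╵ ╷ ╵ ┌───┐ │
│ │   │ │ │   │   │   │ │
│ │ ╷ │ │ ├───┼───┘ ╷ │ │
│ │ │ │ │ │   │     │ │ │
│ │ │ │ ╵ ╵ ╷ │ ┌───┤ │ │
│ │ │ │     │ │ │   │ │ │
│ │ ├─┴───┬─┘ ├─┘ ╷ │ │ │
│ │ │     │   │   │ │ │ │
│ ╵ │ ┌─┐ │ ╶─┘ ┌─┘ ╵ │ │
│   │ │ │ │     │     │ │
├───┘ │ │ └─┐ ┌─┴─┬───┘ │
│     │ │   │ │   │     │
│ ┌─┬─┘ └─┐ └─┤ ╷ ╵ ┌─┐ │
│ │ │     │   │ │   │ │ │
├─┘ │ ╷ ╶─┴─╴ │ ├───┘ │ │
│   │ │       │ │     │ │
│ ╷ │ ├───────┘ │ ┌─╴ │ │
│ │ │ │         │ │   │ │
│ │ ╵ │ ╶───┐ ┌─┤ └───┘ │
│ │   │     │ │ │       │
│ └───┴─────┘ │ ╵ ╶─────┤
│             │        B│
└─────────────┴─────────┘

Using BFS to find shortest path:
Start: (0, 0), End: (11, 11)
Path found:
(0,0) → (0,1) → (0,2) → (0,3) → (1,3) → (2,3) → (3,3) → (3,4) → (2,4) → (1,4) → (0,4) → (0,5) → (1,5) → (1,6) → (0,6) → (0,7) → (1,7) → (1,8) → (0,8) → (0,9) → (0,10) → (0,11) → (1,11) → (2,11) → (3,11) → (4,11) → (5,11) → (6,11) → (7,11) → (8,11) → (9,11) → (10,11) → (10,10) → (10,9) → (10,8) → (11,8) → (11,9) → (11,10) → (11,11)
Number of steps: 38

Solution:

┌───────┬───┬───┬───────┐
│A → → ↓│↱ ↓│↱ ↓│↱ → → ↓│
│ ┌───┐ │ ╷ ╵ ╷ ╵ ┌───┐ │
│ │   │↓│↑│↳ ↑│↳ ↑│   │↓│
│ │ ╷ │ │ ├───┼───┘ ╷ │ │
│ │ │ │↓│↑│   │     │ │↓│
│ │ │ │ ╵ ╵ ╷ │ ┌───┤ │ │
│ │ │ │↳ ↑  │ │ │   │ │↓│
│ │ ├─┴───┬─┘ ├─┘ ╷ │ │ │
│ │ │     │   │   │ │ │↓│
│ ╵ │ ┌─┐ │ ╶─┘ ┌─┘ ╵ │ │
│   │ │ │ │     │     │↓│
├───┘ │ │ └─┐ ┌─┴─┬───┘ │
│     │ │   │ │   │    ↓│
│ ┌─┬─┘ └─┐ └─┤ ╷ ╵ ┌─┐ │
│ │ │     │   │ │   │ │↓│
├─┘ │ ╷ ╶─┴─╴ │ ├───┘ │ │
│   │ │       │ │     │↓│
│ ╷ │ ├───────┘ │ ┌─╴ │ │
│ │ │ │         │ │   │↓│
│ │ ╵ │ ╶───┐ ┌─┤ └───┘ │
│ │   │     │ │ │↓ ← ← ↲│
│ └───┴─────┘ │ ╵ ╶─────┤
│             │  ↳ → → B│
└─────────────┴─────────┘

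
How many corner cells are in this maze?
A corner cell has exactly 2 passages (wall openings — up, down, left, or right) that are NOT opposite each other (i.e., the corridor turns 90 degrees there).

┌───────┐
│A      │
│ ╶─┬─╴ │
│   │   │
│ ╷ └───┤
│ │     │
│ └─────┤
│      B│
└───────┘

Counting corner cells (2 non-opposite passages):
Total corners: 6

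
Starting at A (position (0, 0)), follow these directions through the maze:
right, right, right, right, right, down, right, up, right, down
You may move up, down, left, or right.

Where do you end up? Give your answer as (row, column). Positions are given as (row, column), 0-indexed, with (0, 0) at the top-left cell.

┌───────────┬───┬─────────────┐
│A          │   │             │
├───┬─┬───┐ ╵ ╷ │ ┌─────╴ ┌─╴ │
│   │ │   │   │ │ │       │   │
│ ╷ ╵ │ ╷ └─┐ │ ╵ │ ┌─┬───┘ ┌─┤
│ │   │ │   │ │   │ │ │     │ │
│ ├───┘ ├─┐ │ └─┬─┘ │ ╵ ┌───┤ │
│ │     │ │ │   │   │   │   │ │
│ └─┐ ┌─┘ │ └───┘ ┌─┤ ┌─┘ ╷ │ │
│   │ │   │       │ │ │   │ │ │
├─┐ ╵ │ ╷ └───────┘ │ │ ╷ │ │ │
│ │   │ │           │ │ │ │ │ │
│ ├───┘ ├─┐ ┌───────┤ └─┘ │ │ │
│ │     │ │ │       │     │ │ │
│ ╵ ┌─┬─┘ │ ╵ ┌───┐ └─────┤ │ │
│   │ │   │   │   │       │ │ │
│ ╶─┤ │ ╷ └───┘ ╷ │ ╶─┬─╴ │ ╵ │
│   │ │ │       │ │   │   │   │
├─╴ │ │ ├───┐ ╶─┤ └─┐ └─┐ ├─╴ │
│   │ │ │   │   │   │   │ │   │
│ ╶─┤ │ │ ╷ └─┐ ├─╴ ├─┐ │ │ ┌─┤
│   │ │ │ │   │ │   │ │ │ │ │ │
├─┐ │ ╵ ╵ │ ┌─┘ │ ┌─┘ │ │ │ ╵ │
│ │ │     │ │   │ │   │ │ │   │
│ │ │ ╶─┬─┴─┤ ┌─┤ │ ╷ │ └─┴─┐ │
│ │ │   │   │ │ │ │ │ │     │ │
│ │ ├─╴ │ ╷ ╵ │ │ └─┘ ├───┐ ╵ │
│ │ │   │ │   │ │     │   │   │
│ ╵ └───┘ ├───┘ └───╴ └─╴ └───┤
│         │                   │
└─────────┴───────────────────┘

Following directions step by step:
Start: (0, 0)
  right: (0, 0) → (0, 1)
  right: (0, 1) → (0, 2)
  right: (0, 2) → (0, 3)
  right: (0, 3) → (0, 4)
  right: (0, 4) → (0, 5)
  down: (0, 5) → (1, 5)
  right: (1, 5) → (1, 6)
  up: (1, 6) → (0, 6)
  right: (0, 6) → (0, 7)
  down: (0, 7) → (1, 7)
Final position: (1, 7)

Path taken:

┌───────────┬───┬─────────────┐
│A → → → → ↓│↱ ↓│             │
├───┬─┬───┐ ╵ ╷ │ ┌─────╴ ┌─╴ │
│   │ │   │↳ ↑│B│ │       │   │
│ ╷ ╵ │ ╷ └─┐ │ ╵ │ ┌─┬───┘ ┌─┤
│ │   │ │   │ │   │ │ │     │ │
│ ├───┘ ├─┐ │ └─┬─┘ │ ╵ ┌───┤ │
│ │     │ │ │   │   │   │   │ │
│ └─┐ ┌─┘ │ └───┘ ┌─┤ ┌─┘ ╷ │ │
│   │ │   │       │ │ │   │ │ │
├─┐ ╵ │ ╷ └───────┘ │ │ ╷ │ │ │
│ │   │ │           │ │ │ │ │ │
│ ├───┘ ├─┐ ┌───────┤ └─┘ │ │ │
│ │     │ │ │       │     │ │ │
│ ╵ ┌─┬─┘ │ ╵ ┌───┐ └─────┤ │ │
│   │ │   │   │   │       │ │ │
│ ╶─┤ │ ╷ └───┘ ╷ │ ╶─┬─╴ │ ╵ │
│   │ │ │       │ │   │   │   │
├─╴ │ │ ├───┐ ╶─┤ └─┐ └─┐ ├─╴ │
│   │ │ │   │   │   │   │ │   │
│ ╶─┤ │ │ ╷ └─┐ ├─╴ ├─┐ │ │ ┌─┤
│   │ │ │ │   │ │   │ │ │ │ │ │
├─┐ │ ╵ ╵ │ ┌─┘ │ ┌─┘ │ │ │ ╵ │
│ │ │     │ │   │ │   │ │ │   │
│ │ │ ╶─┬─┴─┤ ┌─┤ │ ╷ │ └─┴─┐ │
│ │ │   │   │ │ │ │ │ │     │ │
│ │ ├─╴ │ ╷ ╵ │ │ └─┘ ├───┐ ╵ │
│ │ │   │ │   │ │     │   │   │
│ ╵ └───┘ ├───┘ └───╴ └─╴ └───┤
│         │                   │
└─────────┴───────────────────┘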